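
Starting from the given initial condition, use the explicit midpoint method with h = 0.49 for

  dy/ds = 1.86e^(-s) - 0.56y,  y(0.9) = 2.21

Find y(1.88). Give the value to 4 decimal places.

1.6165

Midpoint: k1 = f(s_n, y_n); k2 = f(s_n + h/2, y_n + (h/2)·k1); y_{n+1} = y_n + h·k2.
s=0.900000, y=2.210000:
  k1 = f(0.900000, 2.210000) = -0.481380
  k2 = f(1.145000, 2.092062) = -0.579658
  y ← 2.210000 + 0.49·(-0.579658) = 1.925968
s=1.390000, y=1.925968:
  k1 = f(1.390000, 1.925968) = -0.615262
  k2 = f(1.635000, 1.775228) = -0.631516
  y ← 1.925968 + 0.49·(-0.631516) = 1.616524
y(1.88) ≈ 1.6165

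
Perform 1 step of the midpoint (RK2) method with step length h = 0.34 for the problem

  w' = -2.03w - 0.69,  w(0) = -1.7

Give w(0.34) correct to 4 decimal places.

Midpoint: k1 = f(x_n, w_n); k2 = f(x_n + h/2, w_n + (h/2)·k1); w_{n+1} = w_n + h·k2.
x=0.000000, w=-1.700000:
  k1 = f(0.000000, -1.700000) = 2.761000
  k2 = f(0.170000, -1.230630) = 1.808179
  w ← -1.700000 + 0.34·1.808179 = -1.085219
w(0.34) ≈ -1.0852

-1.0852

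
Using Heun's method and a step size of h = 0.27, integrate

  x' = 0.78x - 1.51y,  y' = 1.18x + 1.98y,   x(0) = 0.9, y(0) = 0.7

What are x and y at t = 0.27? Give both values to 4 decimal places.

Heun on (x,y): k1 = f(t_n, state_n); k2 = f(t_n + h, state_n + h·k1); state_{n+1} = state_n + (h/2)·(k1 + k2).
0.000000: (0.900000, 0.700000)
  k1 = (-0.355000, 2.448000)
  predictor → (0.804150, 1.360960)
  k2 = (-1.427813, 3.643598)
  → (0.659320, 1.522366)
(x(0.27), y(0.27)) ≈ (0.6593, 1.5224)

0.6593, 1.5224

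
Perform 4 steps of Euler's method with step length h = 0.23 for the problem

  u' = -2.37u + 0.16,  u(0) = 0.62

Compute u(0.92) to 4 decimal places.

Euler: u_{n+1} = u_n + h·f(s_n, u_n).
s=0.000000, u=0.620000: f=-1.309400 → u ← 0.620000 + 0.23·(-1.309400) = 0.318838
s=0.230000, u=0.318838: f=-0.595646 → u ← 0.318838 + 0.23·(-0.595646) = 0.181839
s=0.460000, u=0.181839: f=-0.270959 → u ← 0.181839 + 0.23·(-0.270959) = 0.119519
s=0.690000, u=0.119519: f=-0.123259 → u ← 0.119519 + 0.23·(-0.123259) = 0.091169
u(0.92) ≈ 0.0912

0.0912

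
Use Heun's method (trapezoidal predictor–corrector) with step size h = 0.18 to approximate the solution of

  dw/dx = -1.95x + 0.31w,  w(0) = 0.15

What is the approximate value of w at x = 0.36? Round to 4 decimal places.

Heun: k1 = f(x_n, w_n); k2 = f(x_n + h, w_n + h·k1); w_{n+1} = w_n + (h/2)·(k1 + k2).
x=0.000000, w=0.150000:
  k1 = f(0.000000, 0.150000) = 0.046500
  k2 = f(0.180000, 0.158370) = -0.301905
  w ← 0.150000 + (0.18/2)·(0.046500 + (-0.301905)) = 0.127014
x=0.180000, w=0.127014:
  k1 = f(0.180000, 0.127014) = -0.311626
  k2 = f(0.360000, 0.070921) = -0.680015
  w ← 0.127014 + (0.18/2)·(-0.311626 + (-0.680015)) = 0.037766
w(0.36) ≈ 0.0378

0.0378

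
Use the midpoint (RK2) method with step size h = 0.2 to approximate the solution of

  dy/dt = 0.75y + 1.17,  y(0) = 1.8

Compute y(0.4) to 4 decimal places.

2.9710

Midpoint: k1 = f(t_n, y_n); k2 = f(t_n + h/2, y_n + (h/2)·k1); y_{n+1} = y_n + h·k2.
t=0.000000, y=1.800000:
  k1 = f(0.000000, 1.800000) = 2.520000
  k2 = f(0.100000, 2.052000) = 2.709000
  y ← 1.800000 + 0.2·2.709000 = 2.341800
t=0.200000, y=2.341800:
  k1 = f(0.200000, 2.341800) = 2.926350
  k2 = f(0.300000, 2.634435) = 3.145826
  y ← 2.341800 + 0.2·3.145826 = 2.970965
y(0.4) ≈ 2.9710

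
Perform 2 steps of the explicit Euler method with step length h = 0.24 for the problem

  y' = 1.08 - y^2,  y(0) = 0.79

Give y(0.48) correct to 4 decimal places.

0.9645

Euler: y_{n+1} = y_n + h·f(s_n, y_n).
s=0.000000, y=0.790000: f=0.455900 → y ← 0.790000 + 0.24·0.455900 = 0.899416
s=0.240000, y=0.899416: f=0.271051 → y ← 0.899416 + 0.24·0.271051 = 0.964468
y(0.48) ≈ 0.9645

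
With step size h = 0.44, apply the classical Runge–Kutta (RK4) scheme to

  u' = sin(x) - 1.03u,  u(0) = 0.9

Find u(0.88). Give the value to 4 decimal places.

0.6359

RK4: k1 = f(x_n, u_n); k2 = f(x_n + h/2, u_n + (h/2)·k1); k3 = f(x_n + h/2, u_n + (h/2)·k2); k4 = f(x_n + h, u_n + h·k3); u_{n+1} = u_n + (h/6)·(k1 + 2k2 + 2k3 + k4).
x=0.000000, u=0.900000:
  k1 = f(0.000000, 0.900000) = -0.927000
  k2 = f(0.220000, 0.696060) = -0.498712
  k3 = f(0.220000, 0.790283) = -0.595762
  k4 = f(0.440000, 0.637865) = -0.231061
  u ← 0.900000 + (0.44/6)·(k1 + 2k2 + 2k3 + k4) = 0.654553
x=0.440000, u=0.654553:
  k1 = f(0.440000, 0.654553) = -0.248250
  k2 = f(0.660000, 0.599938) = -0.004819
  k3 = f(0.660000, 0.653492) = -0.059980
  k4 = f(0.880000, 0.628161) = 0.123733
  u ← 0.654553 + (0.44/6)·(k1 + 2k2 + 2k3 + k4) = 0.635917
u(0.88) ≈ 0.6359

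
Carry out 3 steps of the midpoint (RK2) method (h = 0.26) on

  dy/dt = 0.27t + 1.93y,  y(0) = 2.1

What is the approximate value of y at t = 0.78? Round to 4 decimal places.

9.1871

Midpoint: k1 = f(t_n, y_n); k2 = f(t_n + h/2, y_n + (h/2)·k1); y_{n+1} = y_n + h·k2.
t=0.000000, y=2.100000:
  k1 = f(0.000000, 2.100000) = 4.053000
  k2 = f(0.130000, 2.626890) = 5.104998
  y ← 2.100000 + 0.26·5.104998 = 3.427299
t=0.260000, y=3.427299:
  k1 = f(0.260000, 3.427299) = 6.684888
  k2 = f(0.390000, 4.296335) = 8.397226
  y ← 3.427299 + 0.26·8.397226 = 5.610578
t=0.520000, y=5.610578:
  k1 = f(0.520000, 5.610578) = 10.968816
  k2 = f(0.650000, 7.036524) = 13.755992
  y ← 5.610578 + 0.26·13.755992 = 9.187136
y(0.78) ≈ 9.1871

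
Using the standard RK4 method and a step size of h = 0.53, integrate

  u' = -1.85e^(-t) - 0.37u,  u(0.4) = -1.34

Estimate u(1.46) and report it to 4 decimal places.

RK4: k1 = f(t_n, u_n); k2 = f(t_n + h/2, u_n + (h/2)·k1); k3 = f(t_n + h/2, u_n + (h/2)·k2); k4 = f(t_n + h, u_n + h·k3); u_{n+1} = u_n + (h/6)·(k1 + 2k2 + 2k3 + k4).
t=0.400000, u=-1.340000:
  k1 = f(0.400000, -1.340000) = -0.744292
  k2 = f(0.665000, -1.537237) = -0.382628
  k3 = f(0.665000, -1.441396) = -0.418089
  k4 = f(0.930000, -1.561587) = -0.152137
  u ← -1.340000 + (0.53/6)·(k1 + 2k2 + 2k3 + k4) = -1.560645
t=0.930000, u=-1.560645:
  k1 = f(0.930000, -1.560645) = -0.152486
  k2 = f(1.195000, -1.601053) = 0.032387
  k3 = f(1.195000, -1.552062) = 0.014261
  k4 = f(1.460000, -1.553087) = 0.145005
  u ← -1.560645 + (0.53/6)·(k1 + 2k2 + 2k3 + k4) = -1.553064
u(1.46) ≈ -1.5531

-1.5531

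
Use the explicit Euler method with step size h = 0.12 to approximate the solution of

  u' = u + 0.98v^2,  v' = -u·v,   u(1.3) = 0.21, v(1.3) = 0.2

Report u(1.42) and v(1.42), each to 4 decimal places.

Euler on (u,v): u_{n+1} = u_n + h·u', v_{n+1} = v_n + h·v'.
1.300000: (0.210000, 0.200000); f=(0.249200, -0.042000) → (0.239904, 0.194960)
(u(1.42), v(1.42)) ≈ (0.2399, 0.1950)

0.2399, 0.1950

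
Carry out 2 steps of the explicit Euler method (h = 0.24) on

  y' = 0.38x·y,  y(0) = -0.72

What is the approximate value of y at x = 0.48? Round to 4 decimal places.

-0.7358

Euler: y_{n+1} = y_n + h·f(x_n, y_n).
x=0.000000, y=-0.720000: f=0.000000 → y ← -0.720000 + 0.24·0.000000 = -0.720000
x=0.240000, y=-0.720000: f=-0.065664 → y ← -0.720000 + 0.24·(-0.065664) = -0.735759
y(0.48) ≈ -0.7358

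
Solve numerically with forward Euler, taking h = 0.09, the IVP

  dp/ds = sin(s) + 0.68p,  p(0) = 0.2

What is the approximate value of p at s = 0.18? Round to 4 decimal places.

Euler: p_{n+1} = p_n + h·f(s_n, p_n).
s=0.000000, p=0.200000: f=0.136000 → p ← 0.200000 + 0.09·0.136000 = 0.212240
s=0.090000, p=0.212240: f=0.234202 → p ← 0.212240 + 0.09·0.234202 = 0.233318
p(0.18) ≈ 0.2333

0.2333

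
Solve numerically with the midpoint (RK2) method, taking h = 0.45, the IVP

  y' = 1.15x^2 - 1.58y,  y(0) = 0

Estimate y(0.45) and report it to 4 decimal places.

Midpoint: k1 = f(x_n, y_n); k2 = f(x_n + h/2, y_n + (h/2)·k1); y_{n+1} = y_n + h·k2.
x=0.000000, y=0.000000:
  k1 = f(0.000000, 0.000000) = 0.000000
  k2 = f(0.225000, 0.000000) = 0.058219
  y ← 0.000000 + 0.45·0.058219 = 0.026198
y(0.45) ≈ 0.0262

0.0262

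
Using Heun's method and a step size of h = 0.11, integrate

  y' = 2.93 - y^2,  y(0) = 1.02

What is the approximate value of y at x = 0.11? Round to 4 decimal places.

Heun: k1 = f(x_n, y_n); k2 = f(x_n + h, y_n + h·k1); y_{n+1} = y_n + (h/2)·(k1 + k2).
x=0.000000, y=1.020000:
  k1 = f(0.000000, 1.020000) = 1.889600
  k2 = f(0.110000, 1.227856) = 1.422370
  y ← 1.020000 + (0.11/2)·(1.889600 + 1.422370) = 1.202158
y(0.11) ≈ 1.2022

1.2022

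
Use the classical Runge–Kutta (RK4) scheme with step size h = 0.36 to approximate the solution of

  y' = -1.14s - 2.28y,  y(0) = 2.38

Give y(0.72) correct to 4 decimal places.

0.2830

RK4: k1 = f(s_n, y_n); k2 = f(s_n + h/2, y_n + (h/2)·k1); k3 = f(s_n + h/2, y_n + (h/2)·k2); k4 = f(s_n + h, y_n + h·k3); y_{n+1} = y_n + (h/6)·(k1 + 2k2 + 2k3 + k4).
s=0.000000, y=2.380000:
  k1 = f(0.000000, 2.380000) = -5.426400
  k2 = f(0.180000, 1.403248) = -3.404605
  k3 = f(0.180000, 1.767171) = -4.234350
  k4 = f(0.360000, 0.855634) = -2.361246
  y ← 2.380000 + (0.36/6)·(k1 + 2k2 + 2k3 + k4) = 0.996067
s=0.360000, y=0.996067:
  k1 = f(0.360000, 0.996067) = -2.681432
  k2 = f(0.540000, 0.513409) = -1.786172
  k3 = f(0.540000, 0.674556) = -2.153587
  k4 = f(0.720000, 0.220775) = -1.324168
  y ← 0.996067 + (0.36/6)·(k1 + 2k2 + 2k3 + k4) = 0.282960
y(0.72) ≈ 0.2830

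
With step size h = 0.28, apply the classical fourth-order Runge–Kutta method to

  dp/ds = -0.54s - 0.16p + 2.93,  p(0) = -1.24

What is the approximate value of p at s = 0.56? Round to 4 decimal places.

RK4: k1 = f(s_n, p_n); k2 = f(s_n + h/2, p_n + (h/2)·k1); k3 = f(s_n + h/2, p_n + (h/2)·k2); k4 = f(s_n + h, p_n + h·k3); p_{n+1} = p_n + (h/6)·(k1 + 2k2 + 2k3 + k4).
s=0.000000, p=-1.240000:
  k1 = f(0.000000, -1.240000) = 3.128400
  k2 = f(0.140000, -0.802024) = 2.982724
  k3 = f(0.140000, -0.822419) = 2.985987
  k4 = f(0.280000, -0.403924) = 2.843428
  p ← -1.240000 + (0.28/6)·(k1 + 2k2 + 2k3 + k4) = -0.404235
s=0.280000, p=-0.404235:
  k1 = f(0.280000, -0.404235) = 2.843478
  k2 = f(0.420000, -0.006148) = 2.704184
  k3 = f(0.420000, -0.025649) = 2.707304
  k4 = f(0.560000, 0.353810) = 2.570990
  p ← -0.404235 + (0.28/6)·(k1 + 2k2 + 2k3 + k4) = 0.353512
p(0.56) ≈ 0.3535

0.3535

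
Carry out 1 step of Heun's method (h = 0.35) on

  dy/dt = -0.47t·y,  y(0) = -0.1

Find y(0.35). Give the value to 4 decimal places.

Heun: k1 = f(t_n, y_n); k2 = f(t_n + h, y_n + h·k1); y_{n+1} = y_n + (h/2)·(k1 + k2).
t=0.000000, y=-0.100000:
  k1 = f(0.000000, -0.100000) = 0.000000
  k2 = f(0.350000, -0.100000) = 0.016450
  y ← -0.100000 + (0.35/2)·(0.000000 + 0.016450) = -0.097121
y(0.35) ≈ -0.0971

-0.0971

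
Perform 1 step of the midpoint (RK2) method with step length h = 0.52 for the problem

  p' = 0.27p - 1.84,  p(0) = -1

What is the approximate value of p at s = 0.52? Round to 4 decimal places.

-2.1742

Midpoint: k1 = f(s_n, p_n); k2 = f(s_n + h/2, p_n + (h/2)·k1); p_{n+1} = p_n + h·k2.
s=0.000000, p=-1.000000:
  k1 = f(0.000000, -1.000000) = -2.110000
  k2 = f(0.260000, -1.548600) = -2.258122
  p ← -1.000000 + 0.52·(-2.258122) = -2.174223
p(0.52) ≈ -2.1742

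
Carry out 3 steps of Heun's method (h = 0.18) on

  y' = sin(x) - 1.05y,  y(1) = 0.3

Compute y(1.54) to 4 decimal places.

Heun: k1 = f(x_n, y_n); k2 = f(x_n + h, y_n + h·k1); y_{n+1} = y_n + (h/2)·(k1 + k2).
x=1.000000, y=0.300000:
  k1 = f(1.000000, 0.300000) = 0.526471
  k2 = f(1.180000, 0.394765) = 0.510103
  y ← 0.300000 + (0.18/2)·(0.526471 + 0.510103) = 0.393292
x=1.180000, y=0.393292:
  k1 = f(1.180000, 0.393292) = 0.511650
  k2 = f(1.360000, 0.485389) = 0.468207
  y ← 0.393292 + (0.18/2)·(0.511650 + 0.468207) = 0.481479
x=1.360000, y=0.481479:
  k1 = f(1.360000, 0.481479) = 0.472312
  k2 = f(1.540000, 0.566495) = 0.404706
  y ← 0.481479 + (0.18/2)·(0.472312 + 0.404706) = 0.560410
y(1.54) ≈ 0.5604

0.5604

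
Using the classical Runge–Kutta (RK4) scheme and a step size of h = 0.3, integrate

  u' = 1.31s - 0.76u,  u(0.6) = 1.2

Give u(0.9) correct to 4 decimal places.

1.2209

RK4: k1 = f(s_n, u_n); k2 = f(s_n + h/2, u_n + (h/2)·k1); k3 = f(s_n + h/2, u_n + (h/2)·k2); k4 = f(s_n + h, u_n + h·k3); u_{n+1} = u_n + (h/6)·(k1 + 2k2 + 2k3 + k4).
s=0.600000, u=1.200000:
  k1 = f(0.600000, 1.200000) = -0.126000
  k2 = f(0.750000, 1.181100) = 0.084864
  k3 = f(0.750000, 1.212730) = 0.060826
  k4 = f(0.900000, 1.218248) = 0.253132
  u ← 1.200000 + (0.3/6)·(k1 + 2k2 + 2k3 + k4) = 1.220926
u(0.9) ≈ 1.2209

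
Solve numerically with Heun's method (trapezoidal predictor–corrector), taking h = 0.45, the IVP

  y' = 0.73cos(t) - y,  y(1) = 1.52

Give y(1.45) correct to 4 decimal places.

1.0585

Heun: k1 = f(t_n, y_n); k2 = f(t_n + h, y_n + h·k1); y_{n+1} = y_n + (h/2)·(k1 + k2).
t=1.000000, y=1.520000:
  k1 = f(1.000000, 1.520000) = -1.125579
  k2 = f(1.450000, 1.013489) = -0.925522
  y ← 1.520000 + (0.45/2)·(-1.125579 + (-0.925522)) = 1.058502
y(1.45) ≈ 1.0585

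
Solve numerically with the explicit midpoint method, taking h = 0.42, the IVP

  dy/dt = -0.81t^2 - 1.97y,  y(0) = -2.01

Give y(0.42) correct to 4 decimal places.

-1.0499

Midpoint: k1 = f(t_n, y_n); k2 = f(t_n + h/2, y_n + (h/2)·k1); y_{n+1} = y_n + h·k2.
t=0.000000, y=-2.010000:
  k1 = f(0.000000, -2.010000) = 3.959700
  k2 = f(0.210000, -1.178463) = 2.285851
  y ← -2.010000 + 0.42·2.285851 = -1.049943
y(0.42) ≈ -1.0499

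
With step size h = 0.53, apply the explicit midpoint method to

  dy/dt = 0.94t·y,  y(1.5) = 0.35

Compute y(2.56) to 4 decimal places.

2.1031

Midpoint: k1 = f(t_n, y_n); k2 = f(t_n + h/2, y_n + (h/2)·k1); y_{n+1} = y_n + h·k2.
t=1.500000, y=0.350000:
  k1 = f(1.500000, 0.350000) = 0.493500
  k2 = f(1.765000, 0.480777) = 0.797658
  y ← 0.350000 + 0.53·0.797658 = 0.772759
t=2.030000, y=0.772759:
  k1 = f(2.030000, 0.772759) = 1.474578
  k2 = f(2.295000, 1.163522) = 2.510066
  y ← 0.772759 + 0.53·2.510066 = 2.103094
y(2.56) ≈ 2.1031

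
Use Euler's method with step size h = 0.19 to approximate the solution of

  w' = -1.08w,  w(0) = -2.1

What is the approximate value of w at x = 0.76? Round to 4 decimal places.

-0.8380

Euler: w_{n+1} = w_n + h·f(x_n, w_n).
x=0.000000, w=-2.100000: f=2.268000 → w ← -2.100000 + 0.19·2.268000 = -1.669080
x=0.190000, w=-1.669080: f=1.802606 → w ← -1.669080 + 0.19·1.802606 = -1.326585
x=0.380000, w=-1.326585: f=1.432712 → w ← -1.326585 + 0.19·1.432712 = -1.054370
x=0.570000, w=-1.054370: f=1.138719 → w ← -1.054370 + 0.19·1.138719 = -0.838013
w(0.76) ≈ -0.8380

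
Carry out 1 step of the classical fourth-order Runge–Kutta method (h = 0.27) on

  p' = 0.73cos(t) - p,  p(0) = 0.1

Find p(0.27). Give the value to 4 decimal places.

RK4: k1 = f(t_n, p_n); k2 = f(t_n + h/2, p_n + (h/2)·k1); k3 = f(t_n + h/2, p_n + (h/2)·k2); k4 = f(t_n + h, p_n + h·k3); p_{n+1} = p_n + (h/6)·(k1 + 2k2 + 2k3 + k4).
t=0.000000, p=0.100000:
  k1 = f(0.000000, 0.100000) = 0.630000
  k2 = f(0.135000, 0.185050) = 0.538308
  k3 = f(0.135000, 0.172672) = 0.550686
  k4 = f(0.270000, 0.248685) = 0.454867
  p ← 0.100000 + (0.27/6)·(k1 + 2k2 + 2k3 + k4) = 0.246829
p(0.27) ≈ 0.2468

0.2468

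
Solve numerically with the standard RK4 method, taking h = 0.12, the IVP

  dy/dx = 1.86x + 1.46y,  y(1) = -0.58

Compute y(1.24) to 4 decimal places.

-0.2284

RK4: k1 = f(x_n, y_n); k2 = f(x_n + h/2, y_n + (h/2)·k1); k3 = f(x_n + h/2, y_n + (h/2)·k2); k4 = f(x_n + h, y_n + h·k3); y_{n+1} = y_n + (h/6)·(k1 + 2k2 + 2k3 + k4).
x=1.000000, y=-0.580000:
  k1 = f(1.000000, -0.580000) = 1.013200
  k2 = f(1.060000, -0.519208) = 1.213556
  k3 = f(1.060000, -0.507187) = 1.231108
  k4 = f(1.120000, -0.432267) = 1.452090
  y ← -0.580000 + (0.12/6)·(k1 + 2k2 + 2k3 + k4) = -0.432908
x=1.120000, y=-0.432908:
  k1 = f(1.120000, -0.432908) = 1.451155
  k2 = f(1.180000, -0.345838) = 1.689876
  k3 = f(1.180000, -0.331515) = 1.710788
  k4 = f(1.240000, -0.227613) = 1.974085
  y ← -0.432908 + (0.12/6)·(k1 + 2k2 + 2k3 + k4) = -0.228376
y(1.24) ≈ -0.2284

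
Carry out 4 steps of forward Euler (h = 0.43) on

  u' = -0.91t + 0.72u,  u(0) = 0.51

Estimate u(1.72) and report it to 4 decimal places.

Euler: u_{n+1} = u_n + h·f(t_n, u_n).
t=0.000000, u=0.510000: f=0.367200 → u ← 0.510000 + 0.43·0.367200 = 0.667896
t=0.430000, u=0.667896: f=0.089585 → u ← 0.667896 + 0.43·0.089585 = 0.706418
t=0.860000, u=0.706418: f=-0.273979 → u ← 0.706418 + 0.43·(-0.273979) = 0.588606
t=1.290000, u=0.588606: f=-0.750103 → u ← 0.588606 + 0.43·(-0.750103) = 0.266062
u(1.72) ≈ 0.2661

0.2661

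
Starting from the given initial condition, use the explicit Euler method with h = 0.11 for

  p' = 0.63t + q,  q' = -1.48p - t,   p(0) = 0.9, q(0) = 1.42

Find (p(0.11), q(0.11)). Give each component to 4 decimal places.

Euler on (p,q): p_{n+1} = p_n + h·p', q_{n+1} = q_n + h·q'.
0.000000: (0.900000, 1.420000); f=(1.420000, -1.332000) → (1.056200, 1.273480)
(p(0.11), q(0.11)) ≈ (1.0562, 1.2735)

1.0562, 1.2735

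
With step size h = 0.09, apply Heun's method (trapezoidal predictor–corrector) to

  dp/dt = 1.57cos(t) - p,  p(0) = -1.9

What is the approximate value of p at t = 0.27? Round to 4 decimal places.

-1.0851

Heun: k1 = f(t_n, p_n); k2 = f(t_n + h, p_n + h·k1); p_{n+1} = p_n + (h/2)·(k1 + k2).
t=0.000000, p=-1.900000:
  k1 = f(0.000000, -1.900000) = 3.470000
  k2 = f(0.090000, -1.587700) = 3.151346
  p ← -1.900000 + (0.09/2)·(3.470000 + 3.151346) = -1.602039
t=0.090000, p=-1.602039:
  k1 = f(0.090000, -1.602039) = 3.165685
  k2 = f(0.180000, -1.317128) = 2.861762
  p ← -1.602039 + (0.09/2)·(3.165685 + 2.861762) = -1.330804
t=0.180000, p=-1.330804:
  k1 = f(0.180000, -1.330804) = 2.875439
  k2 = f(0.270000, -1.072015) = 2.585135
  p ← -1.330804 + (0.09/2)·(2.875439 + 2.585135) = -1.085078
p(0.27) ≈ -1.0851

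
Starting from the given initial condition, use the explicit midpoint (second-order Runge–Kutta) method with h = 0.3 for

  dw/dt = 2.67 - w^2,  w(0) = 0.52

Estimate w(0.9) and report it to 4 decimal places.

Midpoint: k1 = f(t_n, w_n); k2 = f(t_n + h/2, w_n + (h/2)·k1); w_{n+1} = w_n + h·k2.
t=0.000000, w=0.520000:
  k1 = f(0.000000, 0.520000) = 2.399600
  k2 = f(0.150000, 0.879940) = 1.895706
  w ← 0.520000 + 0.3·1.895706 = 1.088712
t=0.300000, w=1.088712:
  k1 = f(0.300000, 1.088712) = 1.484707
  k2 = f(0.450000, 1.311418) = 0.950184
  w ← 1.088712 + 0.3·0.950184 = 1.373767
t=0.600000, w=1.373767:
  k1 = f(0.600000, 1.373767) = 0.782765
  k2 = f(0.750000, 1.491181) = 0.446378
  w ← 1.373767 + 0.3·0.446378 = 1.507680
w(0.9) ≈ 1.5077

1.5077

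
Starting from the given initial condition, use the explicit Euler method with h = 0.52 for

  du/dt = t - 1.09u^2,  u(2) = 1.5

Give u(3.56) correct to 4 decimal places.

1.6714

Euler: u_{n+1} = u_n + h·f(t_n, u_n).
t=2.000000, u=1.500000: f=-0.452500 → u ← 1.500000 + 0.52·(-0.452500) = 1.264700
t=2.520000, u=1.264700: f=0.776582 → u ← 1.264700 + 0.52·0.776582 = 1.668523
t=3.040000, u=1.668523: f=0.005475 → u ← 1.668523 + 0.52·0.005475 = 1.671370
u(3.56) ≈ 1.6714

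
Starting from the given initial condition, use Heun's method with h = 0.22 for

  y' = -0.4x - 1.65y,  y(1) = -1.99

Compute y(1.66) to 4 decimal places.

Heun: k1 = f(x_n, y_n); k2 = f(x_n + h, y_n + h·k1); y_{n+1} = y_n + (h/2)·(k1 + k2).
x=1.000000, y=-1.990000:
  k1 = f(1.000000, -1.990000) = 2.883500
  k2 = f(1.220000, -1.355630) = 1.748789
  y ← -1.990000 + (0.22/2)·(2.883500 + 1.748789) = -1.480448
x=1.220000, y=-1.480448:
  k1 = f(1.220000, -1.480448) = 1.954739
  k2 = f(1.440000, -1.050405) = 1.157169
  y ← -1.480448 + (0.22/2)·(1.954739 + 1.157169) = -1.138138
x=1.440000, y=-1.138138:
  k1 = f(1.440000, -1.138138) = 1.301928
  k2 = f(1.660000, -0.851714) = 0.741328
  y ← -1.138138 + (0.22/2)·(1.301928 + 0.741328) = -0.913380
y(1.66) ≈ -0.9134

-0.9134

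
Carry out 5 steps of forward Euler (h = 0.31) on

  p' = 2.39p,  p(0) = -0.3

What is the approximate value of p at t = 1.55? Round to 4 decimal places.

-4.7972

Euler: p_{n+1} = p_n + h·f(t_n, p_n).
t=0.000000, p=-0.300000: f=-0.717000 → p ← -0.300000 + 0.31·(-0.717000) = -0.522270
t=0.310000, p=-0.522270: f=-1.248225 → p ← -0.522270 + 0.31·(-1.248225) = -0.909220
t=0.620000, p=-0.909220: f=-2.173035 → p ← -0.909220 + 0.31·(-2.173035) = -1.582861
t=0.930000, p=-1.582861: f=-3.783037 → p ← -1.582861 + 0.31·(-3.783037) = -2.755602
t=1.240000, p=-2.755602: f=-6.585890 → p ← -2.755602 + 0.31·(-6.585890) = -4.797228
p(1.55) ≈ -4.7972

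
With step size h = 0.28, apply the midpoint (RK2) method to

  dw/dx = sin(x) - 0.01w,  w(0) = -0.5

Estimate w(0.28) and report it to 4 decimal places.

-0.4595

Midpoint: k1 = f(x_n, w_n); k2 = f(x_n + h/2, w_n + (h/2)·k1); w_{n+1} = w_n + h·k2.
x=0.000000, w=-0.500000:
  k1 = f(0.000000, -0.500000) = 0.005000
  k2 = f(0.140000, -0.499300) = 0.144536
  w ← -0.500000 + 0.28·0.144536 = -0.459530
w(0.28) ≈ -0.4595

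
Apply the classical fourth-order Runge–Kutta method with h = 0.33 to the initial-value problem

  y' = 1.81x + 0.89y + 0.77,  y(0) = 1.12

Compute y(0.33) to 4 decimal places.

1.9066

RK4: k1 = f(x_n, y_n); k2 = f(x_n + h/2, y_n + (h/2)·k1); k3 = f(x_n + h/2, y_n + (h/2)·k2); k4 = f(x_n + h, y_n + h·k3); y_{n+1} = y_n + (h/6)·(k1 + 2k2 + 2k3 + k4).
x=0.000000, y=1.120000:
  k1 = f(0.000000, 1.120000) = 1.766800
  k2 = f(0.165000, 1.411522) = 2.324905
  k3 = f(0.165000, 1.503609) = 2.406862
  k4 = f(0.330000, 1.914265) = 3.070995
  y ← 1.120000 + (0.33/6)·(k1 + 2k2 + 2k3 + k4) = 1.906573
y(0.33) ≈ 1.9066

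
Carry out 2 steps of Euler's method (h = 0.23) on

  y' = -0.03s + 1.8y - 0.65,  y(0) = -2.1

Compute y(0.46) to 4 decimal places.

Euler: y_{n+1} = y_n + h·f(s_n, y_n).
s=0.000000, y=-2.100000: f=-4.430000 → y ← -2.100000 + 0.23·(-4.430000) = -3.118900
s=0.230000, y=-3.118900: f=-6.270920 → y ← -3.118900 + 0.23·(-6.270920) = -4.561212
y(0.46) ≈ -4.5612

-4.5612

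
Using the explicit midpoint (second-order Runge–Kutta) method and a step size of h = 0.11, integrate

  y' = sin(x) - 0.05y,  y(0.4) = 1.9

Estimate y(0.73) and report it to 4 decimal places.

2.0436

Midpoint: k1 = f(x_n, y_n); k2 = f(x_n + h/2, y_n + (h/2)·k1); y_{n+1} = y_n + h·k2.
x=0.400000, y=1.900000:
  k1 = f(0.400000, 1.900000) = 0.294418
  k2 = f(0.455000, 1.916193) = 0.343653
  y ← 1.900000 + 0.11·0.343653 = 1.937802
x=0.510000, y=1.937802:
  k1 = f(0.510000, 1.937802) = 0.391287
  k2 = f(0.565000, 1.959323) = 0.437450
  y ← 1.937802 + 0.11·0.437450 = 1.985921
x=0.620000, y=1.985921:
  k1 = f(0.620000, 1.985921) = 0.481739
  k2 = f(0.675000, 2.012417) = 0.524276
  y ← 1.985921 + 0.11·0.524276 = 2.043592
y(0.73) ≈ 2.0436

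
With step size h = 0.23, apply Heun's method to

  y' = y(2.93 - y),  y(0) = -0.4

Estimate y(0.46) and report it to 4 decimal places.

-2.0410

Heun: k1 = f(s_n, y_n); k2 = f(s_n + h, y_n + h·k1); y_{n+1} = y_n + (h/2)·(k1 + k2).
s=0.000000, y=-0.400000:
  k1 = f(0.000000, -0.400000) = -1.332000
  k2 = f(0.230000, -0.706360) = -2.568579
  y ← -0.400000 + (0.23/2)·(-1.332000 + (-2.568579)) = -0.848567
s=0.230000, y=-0.848567:
  k1 = f(0.230000, -0.848567) = -3.206365
  k2 = f(0.460000, -1.586031) = -7.162563
  y ← -0.848567 + (0.23/2)·(-3.206365 + (-7.162563)) = -2.040993
y(0.46) ≈ -2.0410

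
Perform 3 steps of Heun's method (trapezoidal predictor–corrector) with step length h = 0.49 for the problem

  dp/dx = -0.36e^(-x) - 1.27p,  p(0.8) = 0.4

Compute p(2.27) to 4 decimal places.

Heun: k1 = f(x_n, p_n); k2 = f(x_n + h, p_n + h·k1); p_{n+1} = p_n + (h/2)·(k1 + k2).
x=0.800000, p=0.400000:
  k1 = f(0.800000, 0.400000) = -0.669758
  k2 = f(1.290000, 0.071818) = -0.190307
  p ← 0.400000 + (0.49/2)·(-0.669758 + (-0.190307)) = 0.189284
x=1.290000, p=0.189284:
  k1 = f(1.290000, 0.189284) = -0.339488
  k2 = f(1.780000, 0.022935) = -0.089837
  p ← 0.189284 + (0.49/2)·(-0.339488 + (-0.089837)) = 0.084099
x=1.780000, p=0.084099:
  k1 = f(1.780000, 0.084099) = -0.167516
  k2 = f(2.270000, 0.002017) = -0.039753
  p ← 0.084099 + (0.49/2)·(-0.167516 + (-0.039753)) = 0.033318
p(2.27) ≈ 0.0333

0.0333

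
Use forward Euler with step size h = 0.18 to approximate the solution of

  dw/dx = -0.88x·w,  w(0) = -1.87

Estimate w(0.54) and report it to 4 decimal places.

Euler: w_{n+1} = w_n + h·f(x_n, w_n).
x=0.000000, w=-1.870000: f=0.000000 → w ← -1.870000 + 0.18·0.000000 = -1.870000
x=0.180000, w=-1.870000: f=0.296208 → w ← -1.870000 + 0.18·0.296208 = -1.816683
x=0.360000, w=-1.816683: f=0.575525 → w ← -1.816683 + 0.18·0.575525 = -1.713088
w(0.54) ≈ -1.7131

-1.7131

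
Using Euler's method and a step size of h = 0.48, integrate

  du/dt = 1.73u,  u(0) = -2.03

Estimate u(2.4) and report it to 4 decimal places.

Euler: u_{n+1} = u_n + h·f(t_n, u_n).
t=0.000000, u=-2.030000: f=-3.511900 → u ← -2.030000 + 0.48·(-3.511900) = -3.715712
t=0.480000, u=-3.715712: f=-6.428182 → u ← -3.715712 + 0.48·(-6.428182) = -6.801239
t=0.960000, u=-6.801239: f=-11.766144 → u ← -6.801239 + 0.48·(-11.766144) = -12.448988
t=1.440000, u=-12.448988: f=-21.536750 → u ← -12.448988 + 0.48·(-21.536750) = -22.786628
t=1.920000, u=-22.786628: f=-39.420867 → u ← -22.786628 + 0.48·(-39.420867) = -41.708644
u(2.4) ≈ -41.7086

-41.7086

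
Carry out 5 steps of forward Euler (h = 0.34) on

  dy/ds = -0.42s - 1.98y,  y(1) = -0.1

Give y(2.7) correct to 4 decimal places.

-0.4656

Euler: y_{n+1} = y_n + h·f(s_n, y_n).
s=1.000000, y=-0.100000: f=-0.222000 → y ← -0.100000 + 0.34·(-0.222000) = -0.175480
s=1.340000, y=-0.175480: f=-0.215350 → y ← -0.175480 + 0.34·(-0.215350) = -0.248699
s=1.680000, y=-0.248699: f=-0.213176 → y ← -0.248699 + 0.34·(-0.213176) = -0.321179
s=2.020000, y=-0.321179: f=-0.212466 → y ← -0.321179 + 0.34·(-0.212466) = -0.393417
s=2.360000, y=-0.393417: f=-0.212234 → y ← -0.393417 + 0.34·(-0.212234) = -0.465577
y(2.7) ≈ -0.4656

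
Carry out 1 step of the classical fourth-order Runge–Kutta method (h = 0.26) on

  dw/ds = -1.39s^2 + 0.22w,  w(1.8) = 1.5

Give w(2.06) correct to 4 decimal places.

RK4: k1 = f(s_n, w_n); k2 = f(s_n + h/2, w_n + (h/2)·k1); k3 = f(s_n + h/2, w_n + (h/2)·k2); k4 = f(s_n + h, w_n + h·k3); w_{n+1} = w_n + (h/6)·(k1 + 2k2 + 2k3 + k4).
s=1.800000, w=1.500000:
  k1 = f(1.800000, 1.500000) = -4.173600
  k2 = f(1.930000, 0.957432) = -4.966976
  k3 = f(1.930000, 0.854293) = -4.989667
  k4 = f(2.060000, 0.202687) = -5.854013
  w ← 1.500000 + (0.26/6)·(k1 + 2k2 + 2k3 + k4) = 0.202561
w(2.06) ≈ 0.2026

0.2026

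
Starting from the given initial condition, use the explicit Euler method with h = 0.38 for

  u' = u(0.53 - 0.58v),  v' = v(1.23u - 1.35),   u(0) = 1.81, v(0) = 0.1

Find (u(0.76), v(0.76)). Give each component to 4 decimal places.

Euler on (u,v): u_{n+1} = u_n + h·u', v_{n+1} = v_n + h·v'.
0.000000: (1.810000, 0.100000); f=(0.854320, 0.087630) → (2.134642, 0.133299)
0.380000: (2.134642, 0.133299); f=(0.966323, 0.170038) → (2.501844, 0.197914)
(u(0.76), v(0.76)) ≈ (2.5018, 0.1979)

2.5018, 0.1979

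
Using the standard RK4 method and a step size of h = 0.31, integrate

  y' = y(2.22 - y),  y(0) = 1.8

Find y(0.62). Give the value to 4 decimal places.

RK4: k1 = f(t_n, y_n); k2 = f(t_n + h/2, y_n + (h/2)·k1); k3 = f(t_n + h/2, y_n + (h/2)·k2); k4 = f(t_n + h, y_n + h·k3); y_{n+1} = y_n + (h/6)·(k1 + 2k2 + 2k3 + k4).
t=0.000000, y=1.800000:
  k1 = f(0.000000, 1.800000) = 0.756000
  k2 = f(0.155000, 1.917180) = 0.580560
  k3 = f(0.155000, 1.889987) = 0.623720
  k4 = f(0.310000, 1.993353) = 0.451787
  y ← 1.800000 + (0.31/6)·(k1 + 2k2 + 2k3 + k4) = 1.986845
t=0.310000, y=1.986845:
  k1 = f(0.310000, 1.986845) = 0.463243
  k2 = f(0.465000, 2.058647) = 0.332168
  k3 = f(0.465000, 2.038331) = 0.370302
  k4 = f(0.620000, 2.101638) = 0.248753
  y ← 1.986845 + (0.31/6)·(k1 + 2k2 + 2k3 + k4) = 2.096220
y(0.62) ≈ 2.0962

2.0962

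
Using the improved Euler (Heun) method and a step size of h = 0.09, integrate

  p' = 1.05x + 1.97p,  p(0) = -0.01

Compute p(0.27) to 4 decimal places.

Heun: k1 = f(x_n, p_n); k2 = f(x_n + h, p_n + h·k1); p_{n+1} = p_n + (h/2)·(k1 + k2).
x=0.000000, p=-0.010000:
  k1 = f(0.000000, -0.010000) = -0.019700
  k2 = f(0.090000, -0.011773) = 0.071307
  p ← -0.010000 + (0.09/2)·(-0.019700 + 0.071307) = -0.007678
x=0.090000, p=-0.007678:
  k1 = f(0.090000, -0.007678) = 0.079375
  k2 = f(0.180000, -0.000534) = 0.187948
  p ← -0.007678 + (0.09/2)·(0.079375 + 0.187948) = 0.004352
x=0.180000, p=0.004352:
  k1 = f(0.180000, 0.004352) = 0.197573
  k2 = f(0.270000, 0.022133) = 0.327103
  p ← 0.004352 + (0.09/2)·(0.197573 + 0.327103) = 0.027962
p(0.27) ≈ 0.0280

0.0280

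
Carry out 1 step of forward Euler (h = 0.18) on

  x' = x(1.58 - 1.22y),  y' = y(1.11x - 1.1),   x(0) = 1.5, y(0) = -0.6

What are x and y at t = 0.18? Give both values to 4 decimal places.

Euler on (x,y): x_{n+1} = x_n + h·x', y_{n+1} = y_n + h·y'.
0.000000: (1.500000, -0.600000); f=(3.468000, -0.339000) → (2.124240, -0.661020)
(x(0.18), y(0.18)) ≈ (2.1242, -0.6610)

2.1242, -0.6610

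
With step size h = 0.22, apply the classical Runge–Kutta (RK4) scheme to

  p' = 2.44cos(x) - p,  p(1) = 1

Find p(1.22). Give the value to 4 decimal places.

1.0146

RK4: k1 = f(x_n, p_n); k2 = f(x_n + h/2, p_n + (h/2)·k1); k3 = f(x_n + h/2, p_n + (h/2)·k2); k4 = f(x_n + h, p_n + h·k3); p_{n+1} = p_n + (h/6)·(k1 + 2k2 + 2k3 + k4).
x=1.000000, p=1.000000:
  k1 = f(1.000000, 1.000000) = 0.318338
  k2 = f(1.110000, 1.035017) = 0.049957
  k3 = f(1.110000, 1.005495) = 0.079479
  k4 = f(1.220000, 1.017485) = -0.178990
  p ← 1.000000 + (0.22/6)·(k1 + 2k2 + 2k3 + k4) = 1.014601
p(1.22) ≈ 1.0146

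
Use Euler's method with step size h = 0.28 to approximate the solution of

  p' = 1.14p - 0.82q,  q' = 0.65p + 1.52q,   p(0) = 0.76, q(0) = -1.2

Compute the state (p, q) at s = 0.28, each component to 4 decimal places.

Euler on (p,q): p_{n+1} = p_n + h·p', q_{n+1} = q_n + h·q'.
0.000000: (0.760000, -1.200000); f=(1.850400, -1.330000) → (1.278112, -1.572400)
(p(0.28), q(0.28)) ≈ (1.2781, -1.5724)

1.2781, -1.5724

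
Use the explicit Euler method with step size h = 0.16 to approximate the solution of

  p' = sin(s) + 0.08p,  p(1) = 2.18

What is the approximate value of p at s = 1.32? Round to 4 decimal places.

Euler: p_{n+1} = p_n + h·f(s_n, p_n).
s=1.000000, p=2.180000: f=1.015871 → p ← 2.180000 + 0.16·1.015871 = 2.342539
s=1.160000, p=2.342539: f=1.104206 → p ← 2.342539 + 0.16·1.104206 = 2.519212
p(1.32) ≈ 2.5192

2.5192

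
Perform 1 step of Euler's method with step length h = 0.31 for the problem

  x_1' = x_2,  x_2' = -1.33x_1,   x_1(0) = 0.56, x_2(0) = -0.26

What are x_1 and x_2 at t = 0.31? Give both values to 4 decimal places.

0.4794, -0.4909

Euler on (x_1,x_2): x_1_{n+1} = x_1_n + h·x_1', x_2_{n+1} = x_2_n + h·x_2'.
0.000000: (0.560000, -0.260000); f=(-0.260000, -0.744800) → (0.479400, -0.490888)
(x_1(0.31), x_2(0.31)) ≈ (0.4794, -0.4909)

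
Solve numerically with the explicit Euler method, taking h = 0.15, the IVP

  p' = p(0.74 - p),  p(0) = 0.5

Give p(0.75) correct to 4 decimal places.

Euler: p_{n+1} = p_n + h·f(s_n, p_n).
s=0.000000, p=0.500000: f=0.120000 → p ← 0.500000 + 0.15·0.120000 = 0.518000
s=0.150000, p=0.518000: f=0.114996 → p ← 0.518000 + 0.15·0.114996 = 0.535249
s=0.300000, p=0.535249: f=0.109593 → p ← 0.535249 + 0.15·0.109593 = 0.551688
s=0.450000, p=0.551688: f=0.103889 → p ← 0.551688 + 0.15·0.103889 = 0.567272
s=0.600000, p=0.567272: f=0.097984 → p ← 0.567272 + 0.15·0.097984 = 0.581969
p(0.75) ≈ 0.5820

0.5820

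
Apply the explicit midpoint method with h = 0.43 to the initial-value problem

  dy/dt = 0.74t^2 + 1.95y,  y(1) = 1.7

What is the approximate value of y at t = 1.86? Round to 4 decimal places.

Midpoint: k1 = f(t_n, y_n); k2 = f(t_n + h/2, y_n + (h/2)·k1); y_{n+1} = y_n + h·k2.
t=1.000000, y=1.700000:
  k1 = f(1.000000, 1.700000) = 4.055000
  k2 = f(1.215000, 2.571825) = 6.107465
  y ← 1.700000 + 0.43·6.107465 = 4.326210
t=1.430000, y=4.326210:
  k1 = f(1.430000, 4.326210) = 9.949336
  k2 = f(1.645000, 6.465317) = 14.609827
  y ← 4.326210 + 0.43·14.609827 = 10.608436
y(1.86) ≈ 10.6084

10.6084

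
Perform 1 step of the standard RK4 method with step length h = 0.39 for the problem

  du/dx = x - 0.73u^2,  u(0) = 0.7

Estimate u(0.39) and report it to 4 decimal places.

RK4: k1 = f(x_n, u_n); k2 = f(x_n + h/2, u_n + (h/2)·k1); k3 = f(x_n + h/2, u_n + (h/2)·k2); k4 = f(x_n + h, u_n + h·k3); u_{n+1} = u_n + (h/6)·(k1 + 2k2 + 2k3 + k4).
x=0.000000, u=0.700000:
  k1 = f(0.000000, 0.700000) = -0.357700
  k2 = f(0.195000, 0.630248) = -0.094966
  k3 = f(0.195000, 0.681482) = -0.144025
  k4 = f(0.390000, 0.643830) = 0.087402
  u ← 0.700000 + (0.39/6)·(k1 + 2k2 + 2k3 + k4) = 0.651362
u(0.39) ≈ 0.6514

0.6514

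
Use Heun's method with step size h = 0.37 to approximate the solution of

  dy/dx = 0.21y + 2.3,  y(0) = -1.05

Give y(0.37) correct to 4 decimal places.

-0.2507

Heun: k1 = f(x_n, y_n); k2 = f(x_n + h, y_n + h·k1); y_{n+1} = y_n + (h/2)·(k1 + k2).
x=0.000000, y=-1.050000:
  k1 = f(0.000000, -1.050000) = 2.079500
  k2 = f(0.370000, -0.280585) = 2.241077
  y ← -1.050000 + (0.37/2)·(2.079500 + 2.241077) = -0.250693
y(0.37) ≈ -0.2507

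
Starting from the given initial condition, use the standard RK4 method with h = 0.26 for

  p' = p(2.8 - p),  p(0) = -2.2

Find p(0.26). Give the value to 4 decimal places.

RK4: k1 = f(t_n, p_n); k2 = f(t_n + h/2, p_n + (h/2)·k1); k3 = f(t_n + h/2, p_n + (h/2)·k2); k4 = f(t_n + h, p_n + h·k3); p_{n+1} = p_n + (h/6)·(k1 + 2k2 + 2k3 + k4).
t=0.000000, p=-2.200000:
  k1 = f(0.000000, -2.200000) = -11.000000
  k2 = f(0.130000, -3.630000) = -23.340900
  k3 = f(0.130000, -5.234317) = -42.054162
  k4 = f(0.260000, -13.134082) = -209.279543
  p ← -2.200000 + (0.26/6)·(k1 + 2k2 + 2k3 + k4) = -17.413019
p(0.26) ≈ -17.4130

-17.4130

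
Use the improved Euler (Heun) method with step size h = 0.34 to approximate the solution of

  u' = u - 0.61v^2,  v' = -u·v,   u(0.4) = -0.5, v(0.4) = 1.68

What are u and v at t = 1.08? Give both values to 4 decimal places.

-3.9682, 4.5585

Heun on (u,v): k1 = f(t_n, state_n); k2 = f(t_n + h, state_n + h·k1); state_{n+1} = state_n + (h/2)·(k1 + k2).
0.400000: (-0.500000, 1.680000)
  k1 = (-2.221664, 0.840000)
  predictor → (-1.255366, 1.965600)
  k2 = (-3.612152, 2.467547)
  → (-1.491749, 2.242283)
0.740000: (-1.491749, 2.242283)
  k1 = (-4.558727, 3.344923)
  predictor → (-3.041716, 3.379557)
  k2 = (-10.008772, 10.279651)
  → (-3.968223, 4.558460)
(u(1.08), v(1.08)) ≈ (-3.9682, 4.5585)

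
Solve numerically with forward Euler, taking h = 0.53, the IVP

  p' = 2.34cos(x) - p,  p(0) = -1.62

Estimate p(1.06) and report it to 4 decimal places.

1.2951

Euler: p_{n+1} = p_n + h·f(x_n, p_n).
x=0.000000, p=-1.620000: f=3.960000 → p ← -1.620000 + 0.53·3.960000 = 0.478800
x=0.530000, p=0.478800: f=1.540169 → p ← 0.478800 + 0.53·1.540169 = 1.295089
p(1.06) ≈ 1.2951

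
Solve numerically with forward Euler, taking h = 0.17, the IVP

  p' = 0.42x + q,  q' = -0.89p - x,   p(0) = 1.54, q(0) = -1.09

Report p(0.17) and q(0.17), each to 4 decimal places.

1.3547, -1.3230

Euler on (p,q): p_{n+1} = p_n + h·p', q_{n+1} = q_n + h·q'.
0.000000: (1.540000, -1.090000); f=(-1.090000, -1.370600) → (1.354700, -1.323002)
(p(0.17), q(0.17)) ≈ (1.3547, -1.3230)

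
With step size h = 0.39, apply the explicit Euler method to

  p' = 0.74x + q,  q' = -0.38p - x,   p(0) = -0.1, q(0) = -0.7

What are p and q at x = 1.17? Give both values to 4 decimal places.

Euler on (p,q): p_{n+1} = p_n + h·p', q_{n+1} = q_n + h·q'.
0.000000: (-0.100000, -0.700000); f=(-0.700000, 0.038000) → (-0.373000, -0.685180)
0.390000: (-0.373000, -0.685180); f=(-0.396580, -0.248260) → (-0.527666, -0.782001)
0.780000: (-0.527666, -0.782001); f=(-0.204801, -0.579487) → (-0.607539, -1.008001)
(p(1.17), q(1.17)) ≈ (-0.6075, -1.0080)

-0.6075, -1.0080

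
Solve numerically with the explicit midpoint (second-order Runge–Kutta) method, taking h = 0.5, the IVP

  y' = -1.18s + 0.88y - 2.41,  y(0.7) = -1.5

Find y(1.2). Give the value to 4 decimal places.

-4.4267

Midpoint: k1 = f(s_n, y_n); k2 = f(s_n + h/2, y_n + (h/2)·k1); y_{n+1} = y_n + h·k2.
s=0.700000, y=-1.500000:
  k1 = f(0.700000, -1.500000) = -4.556000
  k2 = f(0.950000, -2.639000) = -5.853320
  y ← -1.500000 + 0.5·(-5.853320) = -4.426660
y(1.2) ≈ -4.4267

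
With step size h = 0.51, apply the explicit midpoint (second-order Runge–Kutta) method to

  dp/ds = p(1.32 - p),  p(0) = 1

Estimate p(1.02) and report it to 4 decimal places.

Midpoint: k1 = f(s_n, p_n); k2 = f(s_n + h/2, p_n + (h/2)·k1); p_{n+1} = p_n + h·k2.
s=0.000000, p=1.000000:
  k1 = f(0.000000, 1.000000) = 0.320000
  k2 = f(0.255000, 1.081600) = 0.257853
  p ← 1.000000 + 0.51·0.257853 = 1.131505
s=0.510000, p=1.131505:
  k1 = f(0.510000, 1.131505) = 0.213283
  k2 = f(0.765000, 1.185892) = 0.159037
  p ← 1.131505 + 0.51·0.159037 = 1.212614
p(1.02) ≈ 1.2126

1.2126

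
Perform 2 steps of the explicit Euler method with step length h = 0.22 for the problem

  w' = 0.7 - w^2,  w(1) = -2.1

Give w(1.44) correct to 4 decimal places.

Euler: w_{n+1} = w_n + h·f(s_n, w_n).
s=1.000000, w=-2.100000: f=-3.710000 → w ← -2.100000 + 0.22·(-3.710000) = -2.916200
s=1.220000, w=-2.916200: f=-7.804222 → w ← -2.916200 + 0.22·(-7.804222) = -4.633129
w(1.44) ≈ -4.6331

-4.6331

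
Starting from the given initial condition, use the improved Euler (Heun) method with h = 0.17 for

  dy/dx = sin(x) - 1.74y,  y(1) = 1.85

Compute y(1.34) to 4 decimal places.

1.2690

Heun: k1 = f(x_n, y_n); k2 = f(x_n + h, y_n + h·k1); y_{n+1} = y_n + (h/2)·(k1 + k2).
x=1.000000, y=1.850000:
  k1 = f(1.000000, 1.850000) = -2.377529
  k2 = f(1.170000, 1.445820) = -1.594976
  y ← 1.850000 + (0.17/2)·(-2.377529 + (-1.594976)) = 1.512337
x=1.170000, y=1.512337:
  k1 = f(1.170000, 1.512337) = -1.710716
  k2 = f(1.340000, 1.221515) = -1.151952
  y ← 1.512337 + (0.17/2)·(-1.710716 + (-1.151952)) = 1.269010
y(1.34) ≈ 1.2690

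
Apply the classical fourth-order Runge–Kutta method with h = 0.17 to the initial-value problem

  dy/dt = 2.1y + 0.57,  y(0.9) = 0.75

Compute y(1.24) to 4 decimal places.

1.8143

RK4: k1 = f(t_n, y_n); k2 = f(t_n + h/2, y_n + (h/2)·k1); k3 = f(t_n + h/2, y_n + (h/2)·k2); k4 = f(t_n + h, y_n + h·k3); y_{n+1} = y_n + (h/6)·(k1 + 2k2 + 2k3 + k4).
t=0.900000, y=0.750000:
  k1 = f(0.900000, 0.750000) = 2.145000
  k2 = f(0.985000, 0.932325) = 2.527883
  k3 = f(0.985000, 0.964870) = 2.596227
  k4 = f(1.070000, 1.191359) = 3.071853
  y ← 0.750000 + (0.17/6)·(k1 + 2k2 + 2k3 + k4) = 1.188177
t=1.070000, y=1.188177:
  k1 = f(1.070000, 1.188177) = 3.065172
  k2 = f(1.155000, 1.448717) = 3.612305
  k3 = f(1.155000, 1.495223) = 3.709968
  k4 = f(1.240000, 1.818872) = 4.389630
  y ← 1.188177 + (0.17/6)·(k1 + 2k2 + 2k3 + k4) = 1.814325
y(1.24) ≈ 1.8143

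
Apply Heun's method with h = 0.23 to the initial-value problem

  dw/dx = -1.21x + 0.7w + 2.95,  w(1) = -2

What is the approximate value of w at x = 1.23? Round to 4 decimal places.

Heun: k1 = f(x_n, w_n); k2 = f(x_n + h, w_n + h·k1); w_{n+1} = w_n + (h/2)·(k1 + k2).
x=1.000000, w=-2.000000:
  k1 = f(1.000000, -2.000000) = 0.340000
  k2 = f(1.230000, -1.921800) = 0.116440
  w ← -2.000000 + (0.23/2)·(0.340000 + 0.116440) = -1.947509
w(1.23) ≈ -1.9475

-1.9475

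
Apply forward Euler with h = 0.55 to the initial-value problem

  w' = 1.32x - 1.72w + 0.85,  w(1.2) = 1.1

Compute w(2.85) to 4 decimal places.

Euler: w_{n+1} = w_n + h·f(x_n, w_n).
x=1.200000, w=1.100000: f=0.542000 → w ← 1.100000 + 0.55·0.542000 = 1.398100
x=1.750000, w=1.398100: f=0.755268 → w ← 1.398100 + 0.55·0.755268 = 1.813497
x=2.300000, w=1.813497: f=0.766784 → w ← 1.813497 + 0.55·0.766784 = 2.235229
w(2.85) ≈ 2.2352

2.2352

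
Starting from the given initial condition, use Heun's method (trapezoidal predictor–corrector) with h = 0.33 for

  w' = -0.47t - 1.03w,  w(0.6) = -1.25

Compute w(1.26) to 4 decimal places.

-0.8633

Heun: k1 = f(t_n, w_n); k2 = f(t_n + h, w_n + h·k1); w_{n+1} = w_n + (h/2)·(k1 + k2).
t=0.600000, w=-1.250000:
  k1 = f(0.600000, -1.250000) = 1.005500
  k2 = f(0.930000, -0.918185) = 0.508631
  w ← -1.250000 + (0.33/2)·(1.005500 + 0.508631) = -1.000168
t=0.930000, w=-1.000168:
  k1 = f(0.930000, -1.000168) = 0.593074
  k2 = f(1.260000, -0.804454) = 0.236388
  w ← -1.000168 + (0.33/2)·(0.593074 + 0.236388) = -0.863307
w(1.26) ≈ -0.8633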